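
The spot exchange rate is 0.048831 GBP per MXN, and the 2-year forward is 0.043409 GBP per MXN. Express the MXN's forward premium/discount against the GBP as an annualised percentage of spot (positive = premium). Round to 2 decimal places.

-5.55%

T = 2 years.
MXN trades forward at -11.10360% vs spot over the period.
Annualise by dividing by T: -0.1110360 / 2 = -0.055518 → -5.55%.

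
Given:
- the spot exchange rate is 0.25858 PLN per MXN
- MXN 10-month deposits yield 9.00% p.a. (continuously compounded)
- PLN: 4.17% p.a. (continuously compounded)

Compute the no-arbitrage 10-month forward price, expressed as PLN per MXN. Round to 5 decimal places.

0.24838

T = 10/12 years.
Growth of 1 PLN over T: e^(0.0417×10/12) = 1.0353608.
Growth of 1 MXN over T: e^(0.0900×10/12) = 1.0778842.
So F = 0.25858 × 1.0353608 / 1.0778842 = 0.2483788 (PLN/MXN).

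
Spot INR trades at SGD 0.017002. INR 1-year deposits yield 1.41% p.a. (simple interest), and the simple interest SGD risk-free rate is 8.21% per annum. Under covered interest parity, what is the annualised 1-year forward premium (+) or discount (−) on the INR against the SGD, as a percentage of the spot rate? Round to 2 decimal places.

+6.71%

T = 1 year.
CIP forward (SGD per INR) = 0.017002 × 1.082100/1.014100 = 0.018142061.
Annualised premium = (F − S)/S × (1/T) = (0.018142061 − 0.017002)/0.017002 ÷ 1 = 6.71%.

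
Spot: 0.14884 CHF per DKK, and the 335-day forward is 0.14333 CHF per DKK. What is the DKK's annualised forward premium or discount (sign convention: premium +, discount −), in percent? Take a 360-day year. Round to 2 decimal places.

-3.98%

T = 335/360 years.
Period premium: (0.14333 − 0.14884)/0.14884 = -0.0370196.
Annualise by dividing by T: -0.0370196 / (335/360) = -0.039782 → -3.98%.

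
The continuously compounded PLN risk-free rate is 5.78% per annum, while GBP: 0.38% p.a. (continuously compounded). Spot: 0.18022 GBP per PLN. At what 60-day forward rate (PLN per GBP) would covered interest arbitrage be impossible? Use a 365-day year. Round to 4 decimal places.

5.5982

T = 60/365 years.
Growth of 1 GBP over T: e^(0.0038×60/365) = 1.0006249.
Growth of 1 PLN over T: e^(0.0578×60/365) = 1.0095467.
Forward (GBP per PLN) = 0.18022 × 1.0006249 / 1.0095467 = 0.1786273.
Invert for PLN per GBP: 1 / 0.1786273 = 5.5982.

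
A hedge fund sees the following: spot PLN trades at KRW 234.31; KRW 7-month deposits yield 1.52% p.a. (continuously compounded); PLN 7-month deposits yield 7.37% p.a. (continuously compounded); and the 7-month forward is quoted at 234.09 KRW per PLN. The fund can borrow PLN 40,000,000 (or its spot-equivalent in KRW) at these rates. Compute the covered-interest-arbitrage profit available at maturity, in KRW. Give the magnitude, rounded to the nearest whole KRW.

T = 7/12 years.
Keep in PLN, deliver into the forward: 40,000,000·1.043929195404·234.09 = KRW 9,774,935,414.08.
Swap to KRW now, deposit: 40,000,000·234.31·1.008906091993 = KRW 9,455,871,456.60.
The quoted forward overvalues PLN, so borrow KRW, buy PLN at spot, deposit the PLN at 7.37%, and sell the proceeds forward at 234.09.
Profit = 9,774,935,414.08 − 9,455,871,456.60 = KRW 319,063,957.

KRW 319,063,957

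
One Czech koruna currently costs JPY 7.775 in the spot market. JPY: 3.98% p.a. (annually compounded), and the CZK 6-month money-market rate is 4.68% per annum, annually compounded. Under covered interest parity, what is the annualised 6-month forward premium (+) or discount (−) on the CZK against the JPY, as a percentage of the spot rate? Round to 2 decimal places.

-0.67%

T = 6/12 years.
No-arbitrage forward: 7.775 × 1.0197058 / 1.0231324 = 7.748961 JPY/CZK.
(F − S)/S ÷ T = (7.748961 − 7.775)/7.775/(6/12) = -0.006698 → -0.67%.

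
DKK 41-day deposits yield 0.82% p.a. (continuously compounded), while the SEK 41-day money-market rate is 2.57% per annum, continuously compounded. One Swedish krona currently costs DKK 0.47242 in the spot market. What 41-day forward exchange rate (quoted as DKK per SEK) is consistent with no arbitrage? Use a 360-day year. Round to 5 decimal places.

0.47148

T = 41/360 years.
DKK accumulates by e^(0.0082×41/360) = 1.0009343.
Growth of 1 SEK over T: e^(0.0257×41/360) = 1.0029312.
Forward (DKK per SEK) = 0.47242 × 1.0009343 / 1.0029312 = 0.4714794.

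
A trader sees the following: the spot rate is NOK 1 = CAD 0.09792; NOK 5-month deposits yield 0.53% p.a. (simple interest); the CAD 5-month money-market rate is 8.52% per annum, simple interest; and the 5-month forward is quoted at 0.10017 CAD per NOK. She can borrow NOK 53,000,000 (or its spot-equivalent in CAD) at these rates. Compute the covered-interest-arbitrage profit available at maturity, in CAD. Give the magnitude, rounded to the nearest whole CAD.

T = 5/12 years.
Route A — deposit NOK, sell forward: 53,000,000 × 1.002208333 × 0.10017 = CAD 5,320,734.06.
Route B — convert at spot, deposit CAD: 53,000,000 × 0.09792 × 1.035500 = CAD 5,373,996.48.
The quoted forward undervalues NOK, so borrow NOK, convert to CAD at spot, deposit the CAD at 8.52%, and buy NOK forward at 0.10017 to cover the loan.
Arbitrage profit = |5,320,734.06 − 5,373,996.48| = CAD 53,262.

CAD 53,262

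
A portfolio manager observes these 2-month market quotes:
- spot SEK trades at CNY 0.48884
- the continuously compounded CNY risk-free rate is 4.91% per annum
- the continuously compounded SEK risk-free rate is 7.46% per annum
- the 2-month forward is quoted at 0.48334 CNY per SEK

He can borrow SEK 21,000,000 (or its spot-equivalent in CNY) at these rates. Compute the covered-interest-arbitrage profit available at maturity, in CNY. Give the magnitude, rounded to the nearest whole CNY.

T = 2/12 years.
Route A — deposit SEK, sell forward: 21,000,000 × 1.0125109486 × 0.48334 = CNY 10,277,127.88.
Route B — convert at spot, deposit CNY: 21,000,000 × 0.48884 × 1.0082169083 = CNY 10,349,991.82.
The quoted forward undervalues SEK, so borrow SEK, convert to CNY at spot, deposit the CNY at 4.91%, and buy SEK forward at 0.48334 to cover the loan.
The gap between the two covered legs is CNY 72,864.

CNY 72,864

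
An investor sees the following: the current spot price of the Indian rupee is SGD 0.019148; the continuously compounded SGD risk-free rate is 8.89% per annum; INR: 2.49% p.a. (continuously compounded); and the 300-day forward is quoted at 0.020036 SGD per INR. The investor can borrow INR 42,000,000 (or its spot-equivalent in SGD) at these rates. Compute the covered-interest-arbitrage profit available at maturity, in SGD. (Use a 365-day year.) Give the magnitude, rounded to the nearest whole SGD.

T = 300/365 years.
Invest the INR and cover forward: 42,000,000 × 1.02067661 × 0.020036 = SGD 858,911.62.
Convert at spot and invest in SGD: 42,000,000 × 0.019148 × 1.07580422 = SGD 865,178.97.
The quoted forward undervalues INR, so borrow INR, convert to SGD at spot, deposit the SGD at 8.89%, and buy INR forward at 0.020036 to cover the loan.
The gap between the two covered legs is SGD 6,267.

SGD 6,267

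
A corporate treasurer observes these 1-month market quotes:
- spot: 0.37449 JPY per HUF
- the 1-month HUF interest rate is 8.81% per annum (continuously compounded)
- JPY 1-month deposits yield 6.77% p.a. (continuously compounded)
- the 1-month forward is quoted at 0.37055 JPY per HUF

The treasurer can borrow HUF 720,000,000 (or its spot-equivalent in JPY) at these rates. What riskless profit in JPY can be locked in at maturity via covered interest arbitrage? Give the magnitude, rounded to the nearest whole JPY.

JPY 2,396,342

T = 1/12 years.
Invest the HUF and cover forward: 720,000,000 × 1.00736868278 × 0.37055 = JPY 268,761,935.09.
Convert at spot and invest in JPY: 720,000,000 × 0.37449 × 1.00565761084 = JPY 271,158,277.45.
The quoted forward undervalues HUF, so borrow HUF, convert to JPY at spot, deposit the JPY at 6.77%, and buy HUF forward at 0.37055 to cover the loan.
Arbitrage profit = |268,761,935.09 − 271,158,277.45| = JPY 2,396,342.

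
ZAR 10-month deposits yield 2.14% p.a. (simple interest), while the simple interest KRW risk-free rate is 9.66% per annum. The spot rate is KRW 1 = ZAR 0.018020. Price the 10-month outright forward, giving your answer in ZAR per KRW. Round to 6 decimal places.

0.016975

T = 10/12 years.
ZAR accumulates by 1 + 0.0214×10/12 = 1.0178333.
Growth of 1 KRW over T: 1 + 0.0966×10/12 = 1.080500.
So F = 0.01802 × 1.0178333 / 1.080500 = 0.01697488 (ZAR/KRW).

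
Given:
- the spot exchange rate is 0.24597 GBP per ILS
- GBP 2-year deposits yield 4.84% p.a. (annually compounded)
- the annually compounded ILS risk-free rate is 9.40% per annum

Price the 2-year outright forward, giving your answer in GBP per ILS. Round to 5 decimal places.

T = 2 years.
GBP growth factor: (1 + 0.0484)^2 = 1.0991426.
ILS accumulates by (1 + 0.0940)^2 = 1.196836.
So F = 0.24597 × 1.0991426 / 1.196836 = 0.2258924 (GBP/ILS).

0.22589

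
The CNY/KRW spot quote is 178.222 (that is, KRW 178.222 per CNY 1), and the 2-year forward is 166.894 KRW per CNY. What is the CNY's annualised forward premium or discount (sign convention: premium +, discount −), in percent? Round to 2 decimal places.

T = 2 years.
(F − S)/S = (166.894 − 178.222)/178.222 = -0.0635612.
×(1/T) gives -3.18% p.a.

-3.18%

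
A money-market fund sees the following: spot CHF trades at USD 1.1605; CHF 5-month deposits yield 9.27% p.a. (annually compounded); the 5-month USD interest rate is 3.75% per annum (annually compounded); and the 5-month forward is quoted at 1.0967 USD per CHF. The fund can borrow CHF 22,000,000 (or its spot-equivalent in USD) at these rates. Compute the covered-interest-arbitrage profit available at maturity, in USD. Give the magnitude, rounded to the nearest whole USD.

USD 890,355

T = 5/12 years.
Invest the CHF and cover forward: 22,000,000 × 1.037628901 × 1.0967 = USD 25,035,287.55.
Convert at spot and invest in USD: 22,000,000 × 1.1605 × 1.0154574042 = USD 25,925,642.99.
The quoted forward undervalues CHF, so borrow CHF, convert to USD at spot, deposit the USD at 3.75%, and buy CHF forward at 1.0967 to cover the loan.
Profit = 25,925,642.99 − 25,035,287.55 = USD 890,355.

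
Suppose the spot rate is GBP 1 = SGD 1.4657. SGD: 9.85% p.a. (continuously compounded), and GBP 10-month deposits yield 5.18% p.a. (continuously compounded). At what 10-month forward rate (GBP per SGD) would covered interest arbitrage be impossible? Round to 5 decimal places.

0.65623

T = 10/12 years.
SGD accumulates by e^(0.0985×10/12) = 1.0855463.
GBP growth factor: e^(0.0518×10/12) = 1.0441119.
Forward (SGD per GBP) = 1.4657 × 1.0855463 / 1.0441119 = 1.523865.
Quoted the other way: 1/1.523865 = 0.65623 GBP per SGD.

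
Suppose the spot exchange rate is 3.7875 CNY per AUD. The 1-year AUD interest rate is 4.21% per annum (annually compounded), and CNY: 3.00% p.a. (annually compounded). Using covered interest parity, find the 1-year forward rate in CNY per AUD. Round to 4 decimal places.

T = 1 year.
Growth of 1 CNY over T: (1 + 0.0300)^1 = 1.030000.
Growth of 1 AUD over T: (1 + 0.0421)^1 = 1.042100.
CIP: F = S · (grow CNY)/(grow AUD) = 3.7875 × 1.030000/1.042100 = 3.743523 CNY per AUD.

3.7435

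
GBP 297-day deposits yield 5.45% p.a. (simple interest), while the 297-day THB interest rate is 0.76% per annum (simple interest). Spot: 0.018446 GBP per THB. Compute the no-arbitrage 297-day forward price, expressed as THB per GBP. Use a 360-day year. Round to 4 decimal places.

T = 297/360 years.
GBP accumulates by 1 + 0.0545×297/360 = 1.0449625.
Growth of 1 THB over T: 1 + 0.0076×297/360 = 1.006270.
So F = 0.018446 × 1.0449625 / 1.006270 = 0.019155275 (GBP/THB).
Invert for THB per GBP: 1 / 0.019155275 = 52.2049.

52.2049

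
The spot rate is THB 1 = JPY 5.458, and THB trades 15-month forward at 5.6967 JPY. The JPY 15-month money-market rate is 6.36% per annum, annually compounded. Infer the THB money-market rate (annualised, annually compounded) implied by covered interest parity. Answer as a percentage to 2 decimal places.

T = 15/12 years.
CIP gives F = S · g_JPY/g_THB, so g_JPY/g_THB = 5.6967/5.458 = 1.0437340.
JPY growth factor: (1 + 0.0636)^(15/12) = 1.0801222.
Hence g_THB = 1.0348635.
Annualise: 1.0348635^(12/15) − 1 = 0.027795 = 2.78%.

2.78%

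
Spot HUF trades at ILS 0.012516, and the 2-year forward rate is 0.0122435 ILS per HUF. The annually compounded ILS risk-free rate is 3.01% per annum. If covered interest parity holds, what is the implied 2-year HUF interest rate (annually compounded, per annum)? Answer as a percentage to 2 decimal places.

T = 2 years.
By CIP, F/S equals the ILS-to-HUF growth ratio: 0.0122435/0.012516 = 0.9782279.
The ILS side grows by (1 + 0.0301)^2 = 1.061106.
Hence g_HUF = 1.0847227.
r = 1.0847227^(1/2) − 1 = 0.041500 → 4.15%.

4.15%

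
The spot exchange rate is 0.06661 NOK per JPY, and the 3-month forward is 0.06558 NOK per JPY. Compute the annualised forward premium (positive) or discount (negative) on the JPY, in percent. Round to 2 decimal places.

-6.19%

T = 3/12 years.
JPY trades forward at -1.54631% vs spot over the period.
Per annum: -0.0154631 / (3/12) = -0.061852 = -6.19%.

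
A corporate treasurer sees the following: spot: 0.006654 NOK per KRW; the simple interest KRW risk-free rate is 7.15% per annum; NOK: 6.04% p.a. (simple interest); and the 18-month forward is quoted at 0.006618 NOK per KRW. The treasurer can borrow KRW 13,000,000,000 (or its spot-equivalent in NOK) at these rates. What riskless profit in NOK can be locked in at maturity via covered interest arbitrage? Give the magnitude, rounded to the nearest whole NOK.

T = 18/12 years.
Route A — deposit KRW, sell forward: 13,000,000,000 × 1.107250 × 0.006618 = NOK 95,261,146.50.
Route B — convert at spot, deposit NOK: 13,000,000,000 × 0.006654 × 1.090600 = NOK 94,339,081.20.
The quoted forward overvalues KRW, so borrow NOK, buy KRW at spot, deposit the KRW at 7.15%, and sell the proceeds forward at 0.006618.
The gap between the two covered legs is NOK 922,065.

NOK 922,065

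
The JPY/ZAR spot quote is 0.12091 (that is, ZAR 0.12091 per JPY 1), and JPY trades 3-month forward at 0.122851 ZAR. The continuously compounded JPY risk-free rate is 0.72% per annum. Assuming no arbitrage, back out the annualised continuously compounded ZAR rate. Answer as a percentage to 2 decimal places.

7.09%

T = 3/12 years.
CIP gives F = S · g_ZAR/g_JPY, so g_ZAR/g_JPY = 0.122851/0.12091 = 1.0160533.
The JPY side grows by e^(0.0072×3/12) = 1.0018016.
Hence g_ZAR = 1.0178838.
r = ln(1.0178838)/(3/12) = 0.070903 → 7.09%.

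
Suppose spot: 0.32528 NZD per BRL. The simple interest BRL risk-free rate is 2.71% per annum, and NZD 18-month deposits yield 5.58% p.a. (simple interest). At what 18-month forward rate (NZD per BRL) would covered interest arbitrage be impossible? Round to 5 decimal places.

0.33874

T = 18/12 years.
Growth of 1 NZD over T: 1 + 0.0558×18/12 = 1.083700.
Growth of 1 BRL over T: 1 + 0.0271×18/12 = 1.040650.
So F = 0.32528 × 1.083700 / 1.040650 = 0.3387363 (NZD/BRL).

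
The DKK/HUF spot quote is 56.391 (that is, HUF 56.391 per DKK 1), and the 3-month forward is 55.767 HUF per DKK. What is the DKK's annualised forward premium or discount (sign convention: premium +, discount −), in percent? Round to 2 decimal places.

-4.43%

T = 3/12 years.
Period premium: (55.767 − 56.391)/56.391 = -0.0110656.
Annualise by dividing by T: -0.0110656 / (3/12) = -0.044262 → -4.43%.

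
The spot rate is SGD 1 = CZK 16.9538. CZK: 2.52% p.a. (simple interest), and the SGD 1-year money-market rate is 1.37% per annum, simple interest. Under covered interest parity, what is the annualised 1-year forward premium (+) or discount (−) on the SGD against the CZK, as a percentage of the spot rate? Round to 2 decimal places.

+1.13%

T = 1 year.
No-arbitrage forward: 16.9538 × 1.025200 / 1.013700 = 17.1461337 CZK/SGD.
(F − S)/S ÷ T = (17.1461337 − 16.9538)/16.9538/1 = 0.011345 → 1.13%.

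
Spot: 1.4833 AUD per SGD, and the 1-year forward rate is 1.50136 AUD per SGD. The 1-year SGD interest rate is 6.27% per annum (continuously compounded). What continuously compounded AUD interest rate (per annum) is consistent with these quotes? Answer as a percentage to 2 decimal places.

7.48%

T = 1 year.
By CIP, F/S equals the AUD-to-SGD growth ratio: 1.50136/1.4833 = 1.0121756.
The SGD side grows by e^(0.0627×1) = 1.0647074.
So the AUD growth factor = 1.0776709.
Take logs: ln 1.0776709 / 1 = 0.074802, so 7.48%.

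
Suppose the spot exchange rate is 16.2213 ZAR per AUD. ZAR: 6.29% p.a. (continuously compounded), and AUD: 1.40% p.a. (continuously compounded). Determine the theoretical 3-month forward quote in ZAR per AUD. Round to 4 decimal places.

16.4208

T = 3/12 years.
ZAR growth factor: e^(0.0629×3/12) = 1.01584929.
Growth of 1 AUD over T: e^(0.0140×3/12) = 1.00350613.
CIP: F = S · (grow ZAR)/(grow AUD) = 16.2213 × 1.01584929/1.00350613 = 16.420823 ZAR per AUD.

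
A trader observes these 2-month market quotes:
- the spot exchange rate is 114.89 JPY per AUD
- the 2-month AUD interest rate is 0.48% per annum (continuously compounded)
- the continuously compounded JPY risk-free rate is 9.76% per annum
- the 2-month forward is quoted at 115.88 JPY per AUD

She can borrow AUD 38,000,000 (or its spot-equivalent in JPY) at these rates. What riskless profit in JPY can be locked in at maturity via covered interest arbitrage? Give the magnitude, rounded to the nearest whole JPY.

JPY 30,453,930

T = 2/12 years.
Keep in AUD, deliver into the forward: 38,000,000·1.000800320085·115.88 = JPY 4,406,964,161.48.
Swap to JPY now, deposit: 38,000,000·114.89·1.016399689188 = JPY 4,437,418,091.05.
The quoted forward undervalues AUD, so borrow AUD, convert to JPY at spot, deposit the JPY at 9.76%, and buy AUD forward at 115.88 to cover the loan.
Arbitrage profit = |4,406,964,161.48 − 4,437,418,091.05| = JPY 30,453,930.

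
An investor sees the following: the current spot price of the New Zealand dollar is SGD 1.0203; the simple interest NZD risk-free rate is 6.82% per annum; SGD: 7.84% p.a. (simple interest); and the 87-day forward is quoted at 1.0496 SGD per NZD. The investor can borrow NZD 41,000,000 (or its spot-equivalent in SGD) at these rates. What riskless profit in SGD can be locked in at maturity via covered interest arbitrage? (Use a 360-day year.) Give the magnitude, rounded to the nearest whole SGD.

T = 87/360 years.
Invest the NZD and cover forward: 41,000,000 × 1.0164816667 × 1.0496 = SGD 43,742,865.45.
Convert at spot and invest in SGD: 41,000,000 × 1.0203 × 1.0189466667 = SGD 42,624,882.65.
The quoted forward overvalues NZD, so borrow SGD, buy NZD at spot, deposit the NZD at 6.82%, and sell the proceeds forward at 1.0496.
Profit = 43,742,865.45 − 42,624,882.65 = SGD 1,117,983.

SGD 1,117,983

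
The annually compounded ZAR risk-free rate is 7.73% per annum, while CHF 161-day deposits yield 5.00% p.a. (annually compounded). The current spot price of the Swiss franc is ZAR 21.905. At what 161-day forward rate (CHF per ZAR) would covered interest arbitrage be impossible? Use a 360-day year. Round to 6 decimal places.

0.045131

T = 161/360 years.
Growth of 1 ZAR over T: (1 + 0.0773)^(161/360) = 1.0338599.
CHF growth factor: (1 + 0.0500)^(161/360) = 1.0220598.
So F = 21.905 × 1.0338599 / 1.0220598 = 22.15790 (ZAR/CHF).
Invert for CHF per ZAR: 1 / 22.15790 = 0.045131.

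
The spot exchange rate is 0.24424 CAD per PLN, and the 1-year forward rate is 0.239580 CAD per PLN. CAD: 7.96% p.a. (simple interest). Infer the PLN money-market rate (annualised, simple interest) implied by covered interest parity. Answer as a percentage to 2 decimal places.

10.06%

T = 1 year.
By CIP, F/S equals the CAD-to-PLN growth ratio: 0.23958/0.24424 = 0.9809204.
The CAD side grows by 1 + 0.0796×1 = 1.079600.
Hence g_PLN = 1.100599.
(1.100599 − 1)/T = 0.100599, i.e. 10.06%.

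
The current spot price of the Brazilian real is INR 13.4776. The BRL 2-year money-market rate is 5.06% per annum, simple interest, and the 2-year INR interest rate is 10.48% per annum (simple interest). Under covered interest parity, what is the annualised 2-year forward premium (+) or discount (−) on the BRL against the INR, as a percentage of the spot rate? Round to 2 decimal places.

+4.92%

T = 2 years.
F = S · g_INR/g_BRL = 13.4776 × 1.209600/1.101200 = 14.8043089.
(F − S)/S ÷ T = (14.8043089 − 13.4776)/13.4776/2 = 0.049219 → 4.92%.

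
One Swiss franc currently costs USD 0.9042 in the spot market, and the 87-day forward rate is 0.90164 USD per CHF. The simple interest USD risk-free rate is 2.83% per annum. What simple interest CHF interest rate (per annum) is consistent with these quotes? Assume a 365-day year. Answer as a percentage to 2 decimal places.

4.03%

T = 87/365 years.
F/S = 0.90164/0.9042 = 0.9971688 = (growth of USD) / (growth of CHF).
The USD side grows by 1 + 0.0283×87/365 = 1.0067455.
That pins the CHF growth at 1.0096039.
(1.0096039 − 1)/T = 0.040292, i.e. 4.03%.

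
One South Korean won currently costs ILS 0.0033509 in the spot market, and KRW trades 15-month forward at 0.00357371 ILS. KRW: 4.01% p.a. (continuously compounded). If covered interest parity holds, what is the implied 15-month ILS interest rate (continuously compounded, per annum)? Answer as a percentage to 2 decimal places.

9.16%

T = 15/12 years.
F/S = 0.00357371/0.0033509 = 1.0664926 = (growth of ILS) / (growth of KRW).
The KRW side grows by e^(0.0401×15/12) = 1.0514025.
Hence g_ILS = 1.121313.
Take logs: ln 1.121313 / (15/12) = 0.091600, so 9.16%.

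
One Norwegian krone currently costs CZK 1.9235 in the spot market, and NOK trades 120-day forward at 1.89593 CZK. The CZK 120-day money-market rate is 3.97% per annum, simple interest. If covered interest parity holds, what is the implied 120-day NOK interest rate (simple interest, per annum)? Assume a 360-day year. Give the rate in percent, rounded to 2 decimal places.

8.39%

T = 120/360 years.
By CIP, F/S equals the CZK-to-NOK growth ratio: 1.89593/1.9235 = 0.9856668.
CZK growth factor: 1 + 0.0397×120/360 = 1.0132333.
So the NOK growth factor = 1.0279674.
r = (1.0279674 − 1)/(120/360) = 0.083902 → 8.39%.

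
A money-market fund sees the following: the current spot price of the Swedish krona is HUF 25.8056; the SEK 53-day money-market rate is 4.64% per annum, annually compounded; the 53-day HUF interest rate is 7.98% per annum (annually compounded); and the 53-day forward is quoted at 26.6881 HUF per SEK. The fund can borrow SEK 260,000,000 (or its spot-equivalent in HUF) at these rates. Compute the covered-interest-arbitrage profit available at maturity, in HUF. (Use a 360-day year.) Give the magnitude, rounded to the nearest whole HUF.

HUF 199,670,725

T = 53/360 years.
Route A — deposit SEK, sell forward: 260,000,000 × 1.006699710518 × 26.6881 = HUF 6,985,394,661.51.
Route B — convert at spot, deposit HUF: 260,000,000 × 25.8056 × 1.011367231108 = HUF 6,785,723,936.96.
The quoted forward overvalues SEK, so borrow HUF, buy SEK at spot, deposit the SEK at 4.64%, and sell the proceeds forward at 26.6881.
Arbitrage profit = |6,985,394,661.51 − 6,785,723,936.96| = HUF 199,670,725.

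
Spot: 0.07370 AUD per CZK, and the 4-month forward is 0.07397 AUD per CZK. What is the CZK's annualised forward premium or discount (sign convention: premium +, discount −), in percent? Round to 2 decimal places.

T = 4/12 years.
CZK trades forward at +0.36635% vs spot over the period.
×(1/T) gives 1.10% p.a.

+1.10%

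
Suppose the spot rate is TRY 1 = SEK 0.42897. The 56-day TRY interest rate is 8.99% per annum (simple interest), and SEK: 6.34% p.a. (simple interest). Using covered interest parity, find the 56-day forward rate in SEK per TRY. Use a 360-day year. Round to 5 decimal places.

T = 56/360 years.
SEK accumulates by 1 + 0.0634×56/360 = 1.0098622.
TRY accumulates by 1 + 0.0899×56/360 = 1.0139844.
Forward (SEK per TRY) = 0.42897 × 1.0098622 / 1.0139844 = 0.4272261.

0.42723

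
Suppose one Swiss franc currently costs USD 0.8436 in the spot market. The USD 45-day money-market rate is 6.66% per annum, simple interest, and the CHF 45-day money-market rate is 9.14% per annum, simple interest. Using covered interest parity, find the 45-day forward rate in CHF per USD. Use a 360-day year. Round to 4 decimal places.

1.1890

T = 45/360 years.
USD growth factor: 1 + 0.0666×45/360 = 1.008325.
CHF growth factor: 1 + 0.0914×45/360 = 1.011425.
So F = 0.8436 × 1.008325 / 1.011425 = 0.8410144 (USD/CHF).
Quoted the other way: 1/0.8410144 = 1.1890 CHF per USD.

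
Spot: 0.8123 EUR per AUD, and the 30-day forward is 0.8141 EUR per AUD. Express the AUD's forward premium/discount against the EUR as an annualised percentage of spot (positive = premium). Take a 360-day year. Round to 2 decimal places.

T = 30/360 years.
AUD trades forward at +0.22159% vs spot over the period.
Per annum: 0.0022159 / (30/360) = 0.026591 = 2.66%.

+2.66%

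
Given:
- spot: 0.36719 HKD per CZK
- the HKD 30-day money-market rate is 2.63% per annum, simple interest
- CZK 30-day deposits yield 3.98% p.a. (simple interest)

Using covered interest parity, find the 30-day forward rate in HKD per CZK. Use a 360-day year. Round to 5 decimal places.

0.36678

T = 30/360 years.
HKD growth factor: 1 + 0.0263×30/360 = 1.0021917.
Growth of 1 CZK over T: 1 + 0.0398×30/360 = 1.0033167.
Forward (HKD per CZK) = 0.36719 × 1.0021917 / 1.0033167 = 0.3667783.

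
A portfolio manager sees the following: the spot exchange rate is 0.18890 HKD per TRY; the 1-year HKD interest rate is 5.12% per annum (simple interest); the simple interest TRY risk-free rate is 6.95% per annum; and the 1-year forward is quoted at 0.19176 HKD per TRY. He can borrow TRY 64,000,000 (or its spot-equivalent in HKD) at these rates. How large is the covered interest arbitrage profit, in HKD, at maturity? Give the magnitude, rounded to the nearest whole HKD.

HKD 417,001

T = 1 year.
Route A — deposit TRY, sell forward: 64,000,000 × 1.069500 × 0.19176 = HKD 13,125,588.48.
Route B — convert at spot, deposit HKD: 64,000,000 × 0.18890 × 1.051200 = HKD 12,708,587.52.
The quoted forward overvalues TRY, so borrow HKD, buy TRY at spot, deposit the TRY at 6.95%, and sell the proceeds forward at 0.19176.
Arbitrage profit = |13,125,588.48 − 12,708,587.52| = HKD 417,001.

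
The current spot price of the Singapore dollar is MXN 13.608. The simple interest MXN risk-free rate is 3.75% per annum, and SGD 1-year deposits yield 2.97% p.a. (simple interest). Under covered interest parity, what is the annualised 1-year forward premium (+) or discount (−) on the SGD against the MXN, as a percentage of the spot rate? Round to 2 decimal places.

T = 1 year.
CIP forward (MXN per SGD) = 13.608 × 1.037500/1.029700 = 13.711081.
(F − S)/S ÷ T = (13.711081 − 13.608)/13.608/1 = 0.007575 → 0.76%.

+0.76%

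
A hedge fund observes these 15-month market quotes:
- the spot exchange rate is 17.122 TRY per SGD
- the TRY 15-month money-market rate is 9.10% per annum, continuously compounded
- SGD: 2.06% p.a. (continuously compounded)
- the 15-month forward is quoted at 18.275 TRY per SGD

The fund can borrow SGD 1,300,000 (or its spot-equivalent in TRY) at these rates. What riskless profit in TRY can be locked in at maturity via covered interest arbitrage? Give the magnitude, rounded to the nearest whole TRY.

T = 15/12 years.
Invest the SGD and cover forward: 1,300,000 × 1.0260843953 × 18.275 = TRY 24,377,200.02.
Convert at spot and invest in TRY: 1,300,000 × 17.122 × 1.1204719719 = TRY 24,940,137.43.
The quoted forward undervalues SGD, so borrow SGD, convert to TRY at spot, deposit the TRY at 9.10%, and buy SGD forward at 18.275 to cover the loan.
Profit = 24,940,137.43 − 24,377,200.02 = TRY 562,937.

TRY 562,937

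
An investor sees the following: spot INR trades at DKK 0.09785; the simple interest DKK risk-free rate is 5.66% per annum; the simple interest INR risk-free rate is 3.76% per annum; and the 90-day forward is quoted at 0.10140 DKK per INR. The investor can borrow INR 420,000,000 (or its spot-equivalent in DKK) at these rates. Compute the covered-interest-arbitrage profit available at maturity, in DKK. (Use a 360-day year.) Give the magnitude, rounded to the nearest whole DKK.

T = 90/360 years.
Keep in INR, deliver into the forward: 420,000,000·1.009400·0.10140 = DKK 42,988,327.20.
Swap to DKK now, deposit: 420,000,000·0.09785·1.014150 = DKK 41,678,522.55.
The quoted forward overvalues INR, so borrow DKK, buy INR at spot, deposit the INR at 3.76%, and sell the proceeds forward at 0.10140.
Arbitrage profit = |42,988,327.20 − 41,678,522.55| = DKK 1,309,805.

DKK 1,309,805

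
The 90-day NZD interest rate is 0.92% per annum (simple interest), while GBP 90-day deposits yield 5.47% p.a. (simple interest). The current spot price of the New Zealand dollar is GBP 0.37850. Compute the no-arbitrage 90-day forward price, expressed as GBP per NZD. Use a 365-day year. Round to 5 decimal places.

T = 90/365 years.
GBP growth factor: 1 + 0.0547×90/365 = 1.0134877.
NZD growth factor: 1 + 0.0092×90/365 = 1.0022685.
So F = 0.3785 × 1.0134877 / 1.0022685 = 0.3827369 (GBP/NZD).

0.38274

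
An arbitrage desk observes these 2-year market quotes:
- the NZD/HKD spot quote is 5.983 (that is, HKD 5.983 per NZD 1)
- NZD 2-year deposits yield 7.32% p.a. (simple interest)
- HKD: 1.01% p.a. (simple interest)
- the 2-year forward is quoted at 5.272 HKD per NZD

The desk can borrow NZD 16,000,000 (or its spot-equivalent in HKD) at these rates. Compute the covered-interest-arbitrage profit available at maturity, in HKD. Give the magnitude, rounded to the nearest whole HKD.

T = 2 years.
Keep in NZD, deliver into the forward: 16,000,000·1.146400·5.272 = HKD 96,701,132.80.
Swap to HKD now, deposit: 16,000,000·5.983·1.020200 = HKD 97,661,705.60.
The quoted forward undervalues NZD, so borrow NZD, convert to HKD at spot, deposit the HKD at 1.01%, and buy NZD forward at 5.272 to cover the loan.
Profit = 97,661,705.60 − 96,701,132.80 = HKD 960,573.

HKD 960,573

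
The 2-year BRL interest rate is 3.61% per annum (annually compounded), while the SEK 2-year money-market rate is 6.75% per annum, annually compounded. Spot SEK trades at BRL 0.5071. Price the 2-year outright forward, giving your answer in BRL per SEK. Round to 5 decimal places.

0.47771

T = 2 years.
Growth of 1 BRL over T: (1 + 0.0361)^2 = 1.0735032.
SEK growth factor: (1 + 0.0675)^2 = 1.1395562.
Forward (BRL per SEK) = 0.5071 × 1.0735032 / 1.1395562 = 0.4777066.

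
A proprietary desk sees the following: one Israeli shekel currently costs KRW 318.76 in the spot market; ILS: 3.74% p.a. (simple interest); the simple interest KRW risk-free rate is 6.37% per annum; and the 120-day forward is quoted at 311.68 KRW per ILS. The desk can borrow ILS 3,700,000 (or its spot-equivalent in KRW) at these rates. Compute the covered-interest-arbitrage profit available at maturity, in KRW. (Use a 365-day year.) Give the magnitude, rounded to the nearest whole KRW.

T = 120/365 years.
Route A — deposit ILS, sell forward: 3,700,000 × 1.012295890411 × 311.68 = KRW 1,167,395,817.56.
Route B — convert at spot, deposit KRW: 3,700,000 × 318.76 × 1.020942465753 = KRW 1,204,111,795.42.
The quoted forward undervalues ILS, so borrow ILS, convert to KRW at spot, deposit the KRW at 6.37%, and buy ILS forward at 311.68 to cover the loan.
Arbitrage profit = |1,167,395,817.56 − 1,204,111,795.42| = KRW 36,715,978.

KRW 36,715,978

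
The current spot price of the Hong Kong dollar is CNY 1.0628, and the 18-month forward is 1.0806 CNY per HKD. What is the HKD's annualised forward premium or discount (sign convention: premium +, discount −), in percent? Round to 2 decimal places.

+1.12%

T = 18/12 years.
HKD trades forward at +1.67482% vs spot over the period.
×(1/T) gives 1.12% p.a.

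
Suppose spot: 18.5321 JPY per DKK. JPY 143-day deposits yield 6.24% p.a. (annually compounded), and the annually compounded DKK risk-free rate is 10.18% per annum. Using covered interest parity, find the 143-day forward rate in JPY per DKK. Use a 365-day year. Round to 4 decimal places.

T = 143/365 years.
Growth of 1 JPY over T: (1 + 0.0624)^(143/365) = 1.02399812.
Growth of 1 DKK over T: (1 + 0.1018)^(143/365) = 1.03871178.
So F = 18.5321 × 1.02399812 / 1.03871178 = 18.269587 (JPY/DKK).

18.2696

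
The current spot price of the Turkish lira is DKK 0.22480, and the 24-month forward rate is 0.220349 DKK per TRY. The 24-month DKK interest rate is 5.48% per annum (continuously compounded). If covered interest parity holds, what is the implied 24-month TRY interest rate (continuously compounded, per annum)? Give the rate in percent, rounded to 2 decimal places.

T = 2 years.
F/S = 0.220349/0.2248 = 0.9802002 = (growth of DKK) / (growth of TRY).
DKK growth factor: e^(0.0548×2) = 1.1158316.
Hence g_TRY = 1.1383711.
Take logs: ln 1.1383711 / 2 = 0.064799, so 6.48%.

6.48%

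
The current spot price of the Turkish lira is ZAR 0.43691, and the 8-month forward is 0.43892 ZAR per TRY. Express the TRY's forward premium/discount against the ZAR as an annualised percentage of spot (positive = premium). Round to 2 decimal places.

+0.69%

T = 8/12 years.
Period premium: (0.43892 − 0.43691)/0.43691 = 0.0046005.
Annualise by dividing by T: 0.0046005 / (8/12) = 0.006901 → 0.69%.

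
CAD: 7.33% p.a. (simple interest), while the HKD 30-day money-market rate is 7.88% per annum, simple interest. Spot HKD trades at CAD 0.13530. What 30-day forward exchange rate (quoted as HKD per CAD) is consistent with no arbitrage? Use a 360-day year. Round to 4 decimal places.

T = 30/360 years.
CAD accumulates by 1 + 0.0733×30/360 = 1.0061083.
HKD accumulates by 1 + 0.0788×30/360 = 1.0065667.
CIP: F = S · (grow CAD)/(grow HKD) = 0.1353 × 1.0061083/1.0065667 = 0.1352384 CAD per HKD.
Quoted the other way: 1/0.1352384 = 7.3943 HKD per CAD.

7.3943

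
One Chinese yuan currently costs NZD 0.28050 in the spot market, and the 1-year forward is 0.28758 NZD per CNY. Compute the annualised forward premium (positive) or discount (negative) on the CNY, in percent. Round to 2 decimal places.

+2.52%

T = 1 year.
Period premium: (0.28758 − 0.2805)/0.2805 = 0.0252406.
×(1/T) gives 2.52% p.a.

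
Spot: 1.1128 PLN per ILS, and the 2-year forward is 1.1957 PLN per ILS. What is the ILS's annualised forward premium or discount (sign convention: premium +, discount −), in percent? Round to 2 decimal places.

+3.72%

T = 2 years.
(F − S)/S = (1.1957 − 1.1128)/1.1128 = 0.0744968.
×(1/T) gives 3.72% p.a.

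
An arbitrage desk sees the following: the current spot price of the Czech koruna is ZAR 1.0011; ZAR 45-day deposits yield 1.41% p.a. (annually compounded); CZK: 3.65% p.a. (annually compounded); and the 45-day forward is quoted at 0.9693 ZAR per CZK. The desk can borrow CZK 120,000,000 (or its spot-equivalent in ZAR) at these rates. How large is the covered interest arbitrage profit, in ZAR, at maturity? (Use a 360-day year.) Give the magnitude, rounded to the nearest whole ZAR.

ZAR 3,504,032

T = 45/360 years.
Keep in CZK, deliver into the forward: 120,000,000·1.00449126223·0.9693 = ZAR 116,838,405.66.
Swap to ZAR now, deposit: 120,000,000·1.0011·1.00175172243 = ZAR 120,342,437.92.
The quoted forward undervalues CZK, so borrow CZK, convert to ZAR at spot, deposit the ZAR at 1.41%, and buy CZK forward at 0.9693 to cover the loan.
Profit = 120,342,437.92 − 116,838,405.66 = ZAR 3,504,032.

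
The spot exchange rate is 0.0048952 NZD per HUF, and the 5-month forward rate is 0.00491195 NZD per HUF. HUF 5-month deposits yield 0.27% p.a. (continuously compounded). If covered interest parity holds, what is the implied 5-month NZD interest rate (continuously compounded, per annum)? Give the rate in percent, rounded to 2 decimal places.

1.09%

T = 5/12 years.
By CIP, F/S equals the NZD-to-HUF growth ratio: 0.00491195/0.0048952 = 1.0034217.
The HUF side grows by e^(0.0027×5/12) = 1.0011256.
Hence g_NZD = 1.0045512.
r = ln(1.0045512)/(5/12) = 0.010898 → 1.09%.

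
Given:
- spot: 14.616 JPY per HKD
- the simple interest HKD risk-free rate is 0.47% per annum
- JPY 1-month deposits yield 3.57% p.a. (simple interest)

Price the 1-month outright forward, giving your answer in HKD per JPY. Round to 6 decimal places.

0.068242

T = 1/12 years.
JPY growth factor: 1 + 0.0357×1/12 = 1.002975.
HKD growth factor: 1 + 0.0047×1/12 = 1.0003917.
So F = 14.616 × 1.002975 / 1.0003917 = 14.65374 (JPY/HKD).
Invert for HKD per JPY: 1 / 14.65374 = 0.068242.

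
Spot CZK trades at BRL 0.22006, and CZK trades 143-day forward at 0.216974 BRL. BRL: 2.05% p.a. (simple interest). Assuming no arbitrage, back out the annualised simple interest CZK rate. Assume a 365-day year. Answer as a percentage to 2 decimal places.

T = 143/365 years.
CIP gives F = S · g_BRL/g_CZK, so g_BRL/g_CZK = 0.216974/0.22006 = 0.9859766.
BRL growth factor: 1 + 0.0205×143/365 = 1.0080315.
That pins the CZK growth at 1.0223686.
(1.0223686 − 1)/T = 0.057095, i.e. 5.71%.

5.71%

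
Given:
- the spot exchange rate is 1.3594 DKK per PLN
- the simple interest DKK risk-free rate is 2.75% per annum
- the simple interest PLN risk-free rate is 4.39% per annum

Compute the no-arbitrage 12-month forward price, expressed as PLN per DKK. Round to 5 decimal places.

T = 1 year.
DKK growth factor: 1 + 0.0275×1 = 1.027500.
PLN growth factor: 1 + 0.0439×1 = 1.043900.
So F = 1.3594 × 1.027500 / 1.043900 = 1.338043 (DKK/PLN).
Invert for PLN per DKK: 1 / 1.338043 = 0.74736.

0.74736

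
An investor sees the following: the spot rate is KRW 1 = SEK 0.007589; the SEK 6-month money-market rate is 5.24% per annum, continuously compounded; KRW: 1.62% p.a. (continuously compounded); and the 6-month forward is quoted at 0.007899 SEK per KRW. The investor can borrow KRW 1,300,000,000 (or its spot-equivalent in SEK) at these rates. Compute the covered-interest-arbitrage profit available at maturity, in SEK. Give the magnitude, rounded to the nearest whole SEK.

SEK 224,617

T = 6/12 years.
Invest the KRW and cover forward: 1,300,000,000 × 1.0081328938 × 0.007899 = SEK 10,352,214.25.
Convert at spot and invest in SEK: 1,300,000,000 × 0.007589 × 1.0265462372 = SEK 10,127,597.21.
The quoted forward overvalues KRW, so borrow SEK, buy KRW at spot, deposit the KRW at 1.62%, and sell the proceeds forward at 0.007899.
Arbitrage profit = |10,352,214.25 − 10,127,597.21| = SEK 224,617.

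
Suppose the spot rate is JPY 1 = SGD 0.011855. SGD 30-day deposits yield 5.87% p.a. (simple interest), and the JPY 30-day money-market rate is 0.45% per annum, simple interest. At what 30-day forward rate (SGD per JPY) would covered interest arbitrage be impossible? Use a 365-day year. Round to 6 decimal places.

0.011908

T = 30/365 years.
SGD accumulates by 1 + 0.0587×30/365 = 1.0048247.
JPY accumulates by 1 + 0.0045×30/365 = 1.0003699.
CIP: F = S · (grow SGD)/(grow JPY) = 0.011855 × 1.0048247/1.0003699 = 0.01190779 SGD per JPY.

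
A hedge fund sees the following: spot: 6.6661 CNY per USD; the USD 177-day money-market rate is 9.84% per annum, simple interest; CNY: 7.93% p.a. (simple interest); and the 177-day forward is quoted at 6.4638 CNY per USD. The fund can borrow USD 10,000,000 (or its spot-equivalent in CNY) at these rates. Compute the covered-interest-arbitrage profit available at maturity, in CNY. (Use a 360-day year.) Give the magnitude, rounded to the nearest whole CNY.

CNY 1,494,870

T = 177/360 years.
Route A — deposit USD, sell forward: 10,000,000 × 1.048380 × 6.4638 = CNY 67,765,186.44.
Route B — convert at spot, deposit CNY: 10,000,000 × 6.6661 × 1.0389891667 = CNY 69,260,056.84.
The quoted forward undervalues USD, so borrow USD, convert to CNY at spot, deposit the CNY at 7.93%, and buy USD forward at 6.4638 to cover the loan.
Arbitrage profit = |67,765,186.44 − 69,260,056.84| = CNY 1,494,870.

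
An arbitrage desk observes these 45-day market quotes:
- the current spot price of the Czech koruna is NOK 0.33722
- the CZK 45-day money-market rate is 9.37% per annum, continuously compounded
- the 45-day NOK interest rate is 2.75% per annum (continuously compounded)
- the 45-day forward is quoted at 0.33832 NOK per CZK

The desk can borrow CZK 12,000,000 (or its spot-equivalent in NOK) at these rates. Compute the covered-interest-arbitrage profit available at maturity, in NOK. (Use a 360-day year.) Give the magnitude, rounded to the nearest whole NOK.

T = 45/360 years.
Invest the CZK and cover forward: 12,000,000 × 1.01178136 × 0.33832 = NOK 4,107,670.44.
Convert at spot and invest in NOK: 12,000,000 × 0.33722 × 1.003443415 = NOK 4,060,574.26.
The quoted forward overvalues CZK, so borrow NOK, buy CZK at spot, deposit the CZK at 9.37%, and sell the proceeds forward at 0.33832.
Arbitrage profit = |4,107,670.44 − 4,060,574.26| = NOK 47,096.

NOK 47,096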